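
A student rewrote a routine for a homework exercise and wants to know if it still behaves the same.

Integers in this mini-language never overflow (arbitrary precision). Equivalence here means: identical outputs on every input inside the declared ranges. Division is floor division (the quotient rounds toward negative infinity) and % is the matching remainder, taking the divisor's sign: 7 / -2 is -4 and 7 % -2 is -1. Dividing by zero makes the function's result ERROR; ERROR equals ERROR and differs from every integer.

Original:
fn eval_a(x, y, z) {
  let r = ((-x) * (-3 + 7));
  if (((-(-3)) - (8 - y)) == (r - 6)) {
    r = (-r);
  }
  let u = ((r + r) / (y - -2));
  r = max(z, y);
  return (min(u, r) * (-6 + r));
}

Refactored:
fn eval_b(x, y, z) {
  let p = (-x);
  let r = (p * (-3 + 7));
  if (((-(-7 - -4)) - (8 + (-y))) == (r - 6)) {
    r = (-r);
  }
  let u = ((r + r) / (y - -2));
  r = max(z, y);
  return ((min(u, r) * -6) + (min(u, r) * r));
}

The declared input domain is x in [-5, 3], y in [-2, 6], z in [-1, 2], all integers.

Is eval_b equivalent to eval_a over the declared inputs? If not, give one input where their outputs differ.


Although min/max/abs usage differs; statement counts differ; constant usage differs; arithmetic usage differs; local variable names differ, 324/324 inputs agree.
verdict: equivalent


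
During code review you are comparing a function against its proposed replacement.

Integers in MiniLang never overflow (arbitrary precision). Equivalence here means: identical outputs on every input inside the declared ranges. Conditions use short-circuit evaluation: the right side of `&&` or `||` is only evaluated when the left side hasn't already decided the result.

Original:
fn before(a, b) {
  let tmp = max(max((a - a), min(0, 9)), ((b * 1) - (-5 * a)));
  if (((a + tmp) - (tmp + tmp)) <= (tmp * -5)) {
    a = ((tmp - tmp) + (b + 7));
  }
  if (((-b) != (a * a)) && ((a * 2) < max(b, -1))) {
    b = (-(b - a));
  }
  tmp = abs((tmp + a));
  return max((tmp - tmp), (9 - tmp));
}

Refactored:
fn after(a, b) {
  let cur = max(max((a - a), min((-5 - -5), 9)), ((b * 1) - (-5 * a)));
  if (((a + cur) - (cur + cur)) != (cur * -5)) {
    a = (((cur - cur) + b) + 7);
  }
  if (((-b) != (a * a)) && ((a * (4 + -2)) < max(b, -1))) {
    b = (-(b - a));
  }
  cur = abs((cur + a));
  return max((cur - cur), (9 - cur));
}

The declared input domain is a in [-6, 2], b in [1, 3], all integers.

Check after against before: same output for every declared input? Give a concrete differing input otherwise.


Try a=0, b=1.
before: tmp = 1; (((a + tmp) - (tmp + tmp)) <= (tmp * -5)) -> false; (((-b) != (a * a)) && ((a * 2) < max(b, -1))) -> true; b = -1; tmp = 1; return 8
after: cur = 1; (((a + cur) - (cur + cur)) != (cur * -5)) -> true; a = 8; (((-b) != (a * a)) && ((a * (4 + -2)) < max(b, -1))) -> false; cur = 9; return 0
8 and 0 differ, so these are not the same function on this domain.
verdict: not equivalent; witness: a=0, b=1


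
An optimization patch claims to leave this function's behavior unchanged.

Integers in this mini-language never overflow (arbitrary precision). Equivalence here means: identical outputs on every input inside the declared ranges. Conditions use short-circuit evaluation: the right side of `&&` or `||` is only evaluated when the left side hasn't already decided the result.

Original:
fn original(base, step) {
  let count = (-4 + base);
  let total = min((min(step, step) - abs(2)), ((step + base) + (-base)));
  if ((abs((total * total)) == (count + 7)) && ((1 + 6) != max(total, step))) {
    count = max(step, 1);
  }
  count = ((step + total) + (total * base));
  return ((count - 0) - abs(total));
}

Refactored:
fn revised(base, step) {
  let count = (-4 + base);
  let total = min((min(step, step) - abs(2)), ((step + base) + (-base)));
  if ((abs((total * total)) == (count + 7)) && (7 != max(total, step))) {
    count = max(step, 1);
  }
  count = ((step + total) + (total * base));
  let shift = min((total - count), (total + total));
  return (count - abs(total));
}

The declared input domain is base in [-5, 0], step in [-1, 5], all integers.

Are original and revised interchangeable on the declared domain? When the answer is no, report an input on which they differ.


Reading the diff, among the changes: statement counts differ; also constant usage differs; also local variable names differ; also min/max/abs usage differs.
One worked example (base=-1, step=4) — original: count=-5, then total=2, then ((abs((total * total)) == (count + 7)) && ((1 + 6) != max(total, step))) is false, then count=4, then returns 2; revised: count=-5, then total=2, then ((abs((total * total)) == (count + 7)) && (7 != max(total, step))) is false, then count=4, then shift=-2, then returns 2; agreement on 2.
Sweeping the whole domain (42 inputs) finds no disagreement.
verdict: equivalent


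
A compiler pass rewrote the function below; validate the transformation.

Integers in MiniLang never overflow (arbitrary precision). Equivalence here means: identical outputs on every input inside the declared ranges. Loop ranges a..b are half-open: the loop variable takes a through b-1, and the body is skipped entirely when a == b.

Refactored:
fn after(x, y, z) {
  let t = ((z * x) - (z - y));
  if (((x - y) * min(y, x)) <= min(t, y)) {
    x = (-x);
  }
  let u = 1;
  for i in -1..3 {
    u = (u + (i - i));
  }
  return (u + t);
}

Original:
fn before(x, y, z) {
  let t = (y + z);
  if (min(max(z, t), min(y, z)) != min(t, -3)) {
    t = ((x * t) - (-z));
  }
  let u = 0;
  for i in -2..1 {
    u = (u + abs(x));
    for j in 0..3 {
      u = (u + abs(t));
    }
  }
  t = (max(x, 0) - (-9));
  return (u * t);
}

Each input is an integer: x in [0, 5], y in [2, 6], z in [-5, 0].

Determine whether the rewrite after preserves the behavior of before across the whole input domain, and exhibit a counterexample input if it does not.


Run the pair on x=0, y=2, z=-5.
before: t = -3; (min(max(z, t), min(y, z)) != min(t, -3)) -> true; t = -5; u = 0; [i=-2]; u = 0; [j=0]; u = 5; [j=1]; u = 10; [j=2]; u = 15; [i=-1]; u = 15; [j=0]; u = 20; [j=1]; u = 25; [j=2]; u = 30; [i=0]; u = 30; [j=0]; u = 35; [j=1]; u = 40; [j=2]; u = 45; t = 9; return 405
after: t = 7; (((x - y) * min(y, x)) <= min(t, y)) -> true; x = 0; u = 1; [i=-1]; u = 1; [i=0]; u = 1; [i=1]; u = 1; [i=2]; u = 1; return 8
405 against 8: the behavior changed.
verdict: not equivalent; witness: x=0, y=2, z=-5


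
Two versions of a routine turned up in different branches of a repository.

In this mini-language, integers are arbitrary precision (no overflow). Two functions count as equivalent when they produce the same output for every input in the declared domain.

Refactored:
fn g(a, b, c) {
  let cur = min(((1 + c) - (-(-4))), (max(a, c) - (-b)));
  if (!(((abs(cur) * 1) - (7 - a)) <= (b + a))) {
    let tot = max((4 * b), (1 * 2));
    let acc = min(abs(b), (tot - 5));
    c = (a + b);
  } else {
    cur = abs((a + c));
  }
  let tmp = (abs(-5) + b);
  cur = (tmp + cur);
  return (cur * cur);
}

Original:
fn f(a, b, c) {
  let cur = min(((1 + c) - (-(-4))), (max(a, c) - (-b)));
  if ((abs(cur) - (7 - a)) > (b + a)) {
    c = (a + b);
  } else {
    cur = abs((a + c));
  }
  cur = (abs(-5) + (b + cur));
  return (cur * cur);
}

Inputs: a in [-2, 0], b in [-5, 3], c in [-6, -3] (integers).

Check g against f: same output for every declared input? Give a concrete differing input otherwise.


There is a behavioral-looking edit here, yet the outcome never shifts on this domain; all 108 inputs agree.
verdict: equivalent


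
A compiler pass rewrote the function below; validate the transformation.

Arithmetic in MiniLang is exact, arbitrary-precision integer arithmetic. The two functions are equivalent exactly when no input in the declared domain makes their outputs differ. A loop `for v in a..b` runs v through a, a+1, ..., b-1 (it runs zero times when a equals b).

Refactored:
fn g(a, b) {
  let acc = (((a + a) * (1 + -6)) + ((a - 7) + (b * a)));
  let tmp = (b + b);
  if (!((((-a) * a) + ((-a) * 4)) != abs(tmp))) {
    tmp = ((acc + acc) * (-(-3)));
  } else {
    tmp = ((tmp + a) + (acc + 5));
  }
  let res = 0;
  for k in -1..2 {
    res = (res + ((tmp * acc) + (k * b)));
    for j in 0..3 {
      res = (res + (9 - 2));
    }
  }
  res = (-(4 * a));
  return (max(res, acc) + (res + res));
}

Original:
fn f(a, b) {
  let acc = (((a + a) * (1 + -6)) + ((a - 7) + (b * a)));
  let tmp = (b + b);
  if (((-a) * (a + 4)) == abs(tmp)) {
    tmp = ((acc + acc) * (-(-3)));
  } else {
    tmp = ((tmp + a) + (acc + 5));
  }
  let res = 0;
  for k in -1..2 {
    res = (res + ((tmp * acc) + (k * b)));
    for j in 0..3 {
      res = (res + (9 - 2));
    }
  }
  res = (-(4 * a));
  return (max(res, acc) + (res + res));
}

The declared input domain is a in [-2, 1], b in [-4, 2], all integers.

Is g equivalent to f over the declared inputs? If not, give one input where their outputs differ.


This is a faithful refactor — arithmetic usage differs; also comparison usage differs; also boolean connective usage differs, but the computed results match everywhere.
One worked example (a=-1, b=-1) — f: acc=3, then tmp=-2, then (((-a) * (a + 4)) == abs(tmp)) is false, then tmp=5, then res=0, then (k=-1), then res=16, then (j=0), then res=23, then (j=1), then res=30, then (j=2), then res=37, then (k=0), then res=52, then (j=0), then res=59, then (j=1), then res=66, then (j=2), then res=73, then (k=1), then res=87, then (j=0), then res=94, then (j=1), then res=101, then (j=2), then res=108, then res=4, then returns 12; g: acc=3, then tmp=-2, then (!((((-a) * a) + ((-a) * 4)) != abs(tmp))) is false, then tmp=5, then res=0, then (k=-1), then res=16, then (j=0), then res=23, then (j=1), then res=30, then (j=2), then res=37, then (k=0), then res=52, then (j=0), then res=59, then (j=1), then res=66, then (j=2), then res=73, then (k=1), then res=87, then (j=0), then res=94, then (j=1), then res=101, then (j=2), then res=108, then res=4, then returns 12; agreement on 12.
An exhaustive pass over the 28 declared inputs shows identical outputs.
verdict: equivalent


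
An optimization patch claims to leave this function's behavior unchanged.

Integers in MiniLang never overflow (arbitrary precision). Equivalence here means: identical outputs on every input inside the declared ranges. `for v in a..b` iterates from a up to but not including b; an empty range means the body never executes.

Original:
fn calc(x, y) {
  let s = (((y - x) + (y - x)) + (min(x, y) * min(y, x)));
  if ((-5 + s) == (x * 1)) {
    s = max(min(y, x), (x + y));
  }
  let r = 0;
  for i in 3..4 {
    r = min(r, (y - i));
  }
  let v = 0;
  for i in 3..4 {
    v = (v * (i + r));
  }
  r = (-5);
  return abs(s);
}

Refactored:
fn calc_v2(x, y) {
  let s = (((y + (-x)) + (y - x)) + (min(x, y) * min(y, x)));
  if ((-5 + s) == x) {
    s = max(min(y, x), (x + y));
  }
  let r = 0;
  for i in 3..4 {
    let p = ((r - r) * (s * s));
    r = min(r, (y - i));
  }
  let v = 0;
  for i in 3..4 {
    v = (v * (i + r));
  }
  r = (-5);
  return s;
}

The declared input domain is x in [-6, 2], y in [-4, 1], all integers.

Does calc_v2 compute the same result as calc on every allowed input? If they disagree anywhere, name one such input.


Evaluate both at x=0, y=-1.
calc: s=-1, then ((-5 + s) == (x * 1)) is false, then r=0, then (i=3), then r=-4, then v=0, then (i=3), then v=0, then r=-5, then returns 1
calc_v2: s=-1, then ((-5 + s) == x) is false, then r=0, then (i=3), then p=0, then r=-4, then v=0, then (i=3), then v=0, then r=-5, then returns -1
1 != -1, so the rewrite changes behavior.
verdict: not equivalent; witness: x=0, y=-1


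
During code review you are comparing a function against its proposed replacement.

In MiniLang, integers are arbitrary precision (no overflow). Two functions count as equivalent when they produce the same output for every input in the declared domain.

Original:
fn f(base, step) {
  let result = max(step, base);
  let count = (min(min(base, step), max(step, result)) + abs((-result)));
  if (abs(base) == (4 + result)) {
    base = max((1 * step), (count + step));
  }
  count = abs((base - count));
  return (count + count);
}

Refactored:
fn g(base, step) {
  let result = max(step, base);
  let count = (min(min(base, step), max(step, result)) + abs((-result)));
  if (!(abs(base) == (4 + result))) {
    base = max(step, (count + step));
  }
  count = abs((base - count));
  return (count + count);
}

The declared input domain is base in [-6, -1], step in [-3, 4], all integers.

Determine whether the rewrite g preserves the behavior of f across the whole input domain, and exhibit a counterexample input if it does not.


Not equivalent: base=-6, step=-3 separates them (6 vs 0).
f: result := -3 | count := -3 | (abs(base) == (4 + result)): false | count := 3 | result 6
g: result := -3 | count := -3 | (!(abs(base) == (4 + result))): true | base := -3 | count := 0 | result 0
verdict: not equivalent; witness: base=-6, step=-3


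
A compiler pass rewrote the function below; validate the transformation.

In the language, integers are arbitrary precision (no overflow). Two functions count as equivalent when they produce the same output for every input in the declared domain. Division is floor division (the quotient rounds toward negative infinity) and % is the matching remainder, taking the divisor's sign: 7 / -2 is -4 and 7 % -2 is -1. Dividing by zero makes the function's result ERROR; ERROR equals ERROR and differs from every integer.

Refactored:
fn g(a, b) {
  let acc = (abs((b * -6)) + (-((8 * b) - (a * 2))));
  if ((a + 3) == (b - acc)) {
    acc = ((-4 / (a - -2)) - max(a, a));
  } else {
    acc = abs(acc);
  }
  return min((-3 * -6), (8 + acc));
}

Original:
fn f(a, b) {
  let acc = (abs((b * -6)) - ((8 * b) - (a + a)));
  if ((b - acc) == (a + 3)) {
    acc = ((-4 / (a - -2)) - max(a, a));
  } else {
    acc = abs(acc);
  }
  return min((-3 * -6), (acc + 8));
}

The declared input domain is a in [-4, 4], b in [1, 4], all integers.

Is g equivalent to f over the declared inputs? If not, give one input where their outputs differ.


Reading the diff, among the changes: arithmetic usage differs; also constant usage differs.
As a probe, take a=-1, b=1: f runs acc = -4; ((b - acc) == (a + 3)) -> false; acc = 4; return 12; g runs acc = -4; ((a + 3) == (b - acc)) -> false; acc = 4; return 12; both end at 12.
Across all 36 domain points the two functions coincide.
verdict: equivalent


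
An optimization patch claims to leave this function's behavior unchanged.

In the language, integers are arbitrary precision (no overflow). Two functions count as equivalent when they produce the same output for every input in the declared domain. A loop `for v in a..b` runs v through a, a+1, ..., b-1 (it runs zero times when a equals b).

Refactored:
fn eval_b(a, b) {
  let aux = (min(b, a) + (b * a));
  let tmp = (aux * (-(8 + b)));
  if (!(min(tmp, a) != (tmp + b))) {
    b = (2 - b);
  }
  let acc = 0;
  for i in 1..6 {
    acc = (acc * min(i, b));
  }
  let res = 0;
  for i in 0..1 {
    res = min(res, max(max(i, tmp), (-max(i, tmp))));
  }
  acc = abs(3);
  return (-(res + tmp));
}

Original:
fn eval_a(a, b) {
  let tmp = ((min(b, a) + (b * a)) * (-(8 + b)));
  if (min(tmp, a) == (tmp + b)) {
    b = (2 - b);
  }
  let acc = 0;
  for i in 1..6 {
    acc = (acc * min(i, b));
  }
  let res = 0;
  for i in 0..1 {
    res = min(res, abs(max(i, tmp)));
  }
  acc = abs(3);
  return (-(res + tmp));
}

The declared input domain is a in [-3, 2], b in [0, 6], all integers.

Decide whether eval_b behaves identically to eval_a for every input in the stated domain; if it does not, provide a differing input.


Comparing the listings, the differences include: min/max/abs usage differs, and statement counts differ, and local variable names differ, and comparison usage differs, and boolean connective usage differs.
Tracing a=-3, b=0: eval_a: tmp=24, then (min(tmp, a) == (tmp + b)) is false, then acc=0, then (i=1), then acc=0, then (i=2), then acc=0, then (i=3), then acc=0, then (i=4), then acc=0, then (i=5), then acc=0, then res=0, then (i=0), then res=0, then acc=3, then returns -24 | eval_b: aux=-3, then tmp=24, then (!(min(tmp, a) != (tmp + b))) is false, then acc=0, then (i=1), then acc=0, then (i=2), then acc=0, then (i=3), then acc=0, then (i=4), then acc=0, then (i=5), then acc=0, then res=0, then (i=0), then res=0, then acc=3, then returns -24 — matching result -24.
Checked all 42 inputs in the declared domain: the outputs agree on every one.
verdict: equivalent


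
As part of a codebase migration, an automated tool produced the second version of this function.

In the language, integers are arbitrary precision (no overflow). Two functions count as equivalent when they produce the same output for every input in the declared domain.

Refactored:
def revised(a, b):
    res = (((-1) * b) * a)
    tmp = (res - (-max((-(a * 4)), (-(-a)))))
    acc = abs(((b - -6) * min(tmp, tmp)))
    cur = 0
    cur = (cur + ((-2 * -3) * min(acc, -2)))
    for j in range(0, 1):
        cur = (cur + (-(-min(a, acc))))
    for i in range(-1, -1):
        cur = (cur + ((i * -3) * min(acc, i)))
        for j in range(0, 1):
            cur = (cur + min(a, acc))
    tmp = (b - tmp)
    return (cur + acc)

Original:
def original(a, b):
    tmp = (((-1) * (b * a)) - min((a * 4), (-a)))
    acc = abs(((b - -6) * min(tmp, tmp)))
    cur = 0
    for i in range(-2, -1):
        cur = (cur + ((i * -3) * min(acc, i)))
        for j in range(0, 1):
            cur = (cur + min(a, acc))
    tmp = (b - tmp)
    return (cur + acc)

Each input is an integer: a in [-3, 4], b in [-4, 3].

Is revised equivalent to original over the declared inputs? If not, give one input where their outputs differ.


Comparing the listings, the differences include: statement counts differ; and constant usage differs; and min/max/abs usage differs; and local variable names differ; and loop structure differs; and arithmetic usage differs.
One worked example (a=1, b=2) — original: tmp=-1, then acc=8, then cur=0, then (i=-2), then cur=-12, then (j=0), then cur=-11, then tmp=3, then returns -3; revised: res=-2, then tmp=-1, then acc=8, then cur=0, then cur=-12, then (j=0), then cur=-11, then the loop over i runs zero times, then tmp=3, then returns -3; agreement on -3.
Across all 64 domain points the two functions coincide.
verdict: equivalent


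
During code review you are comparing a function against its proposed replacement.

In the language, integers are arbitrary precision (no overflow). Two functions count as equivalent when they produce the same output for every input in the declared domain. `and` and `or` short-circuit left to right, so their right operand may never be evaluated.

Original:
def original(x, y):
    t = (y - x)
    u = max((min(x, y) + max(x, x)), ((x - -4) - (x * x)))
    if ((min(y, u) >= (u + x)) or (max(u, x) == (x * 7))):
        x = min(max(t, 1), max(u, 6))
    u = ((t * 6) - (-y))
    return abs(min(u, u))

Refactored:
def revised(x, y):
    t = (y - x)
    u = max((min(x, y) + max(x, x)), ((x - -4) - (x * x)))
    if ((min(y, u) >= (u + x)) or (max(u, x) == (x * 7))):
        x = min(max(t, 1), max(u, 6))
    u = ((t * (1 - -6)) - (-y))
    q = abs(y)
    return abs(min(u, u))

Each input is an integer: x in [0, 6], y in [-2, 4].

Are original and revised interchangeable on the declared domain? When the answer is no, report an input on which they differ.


On input x=0, y=-2, original returns 14 while revised returns 16.
verdict: not equivalent; witness: x=0, y=-2


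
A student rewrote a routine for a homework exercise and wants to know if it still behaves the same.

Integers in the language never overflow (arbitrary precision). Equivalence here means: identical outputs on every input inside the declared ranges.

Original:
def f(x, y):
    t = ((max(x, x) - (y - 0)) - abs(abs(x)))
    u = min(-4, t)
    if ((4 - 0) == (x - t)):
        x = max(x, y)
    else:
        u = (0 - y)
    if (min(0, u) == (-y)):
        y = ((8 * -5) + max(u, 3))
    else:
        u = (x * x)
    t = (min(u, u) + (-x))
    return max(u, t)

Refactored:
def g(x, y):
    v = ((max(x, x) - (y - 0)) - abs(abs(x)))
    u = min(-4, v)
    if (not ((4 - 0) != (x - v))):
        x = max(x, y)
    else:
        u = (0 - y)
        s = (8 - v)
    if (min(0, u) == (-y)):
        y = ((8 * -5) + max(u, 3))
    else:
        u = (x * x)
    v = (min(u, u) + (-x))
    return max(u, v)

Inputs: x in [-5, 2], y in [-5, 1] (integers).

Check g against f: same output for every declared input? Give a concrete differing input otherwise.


Although comparison usage differs; arithmetic usage differs; constant usage differs; local variable names differ; boolean connective usage differs; statement counts differ, 56/56 inputs agree.
verdict: equivalent


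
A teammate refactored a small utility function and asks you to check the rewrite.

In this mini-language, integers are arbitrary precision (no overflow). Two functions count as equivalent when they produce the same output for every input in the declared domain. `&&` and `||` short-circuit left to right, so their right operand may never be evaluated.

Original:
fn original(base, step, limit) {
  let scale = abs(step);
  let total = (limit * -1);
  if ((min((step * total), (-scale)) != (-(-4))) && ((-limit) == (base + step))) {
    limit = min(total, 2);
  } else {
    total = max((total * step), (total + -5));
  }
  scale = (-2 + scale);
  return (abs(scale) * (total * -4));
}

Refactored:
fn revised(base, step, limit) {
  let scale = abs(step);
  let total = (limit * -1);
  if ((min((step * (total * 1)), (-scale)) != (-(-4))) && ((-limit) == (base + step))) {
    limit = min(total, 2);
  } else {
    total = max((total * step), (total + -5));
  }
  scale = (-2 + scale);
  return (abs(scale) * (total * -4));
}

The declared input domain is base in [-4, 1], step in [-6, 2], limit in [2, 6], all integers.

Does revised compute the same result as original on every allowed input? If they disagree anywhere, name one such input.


This is a faithful refactor — arithmetic usage differs, plus constant usage differs, but the computed results match everywhere.
Spot check at base=1, step=-2, limit=2 — original: scale becomes 2; next total becomes -2; next ((min((step * total), (-scale)) != (-(-4))) && ((-limit) == (base + step))) evaluates to false; next total becomes 4; next scale becomes 0; next final value 0. revised: scale becomes 2; next total becomes -2; next ((min((step * (total * 1)), (-scale)) != (-(-4))) && ((-limit) == (base + step))) evaluates to false; next total becomes 4; next scale becomes 0; next final value 0. Both give 0.
Every one of the 270 inputs gives matching results.
verdict: equivalent


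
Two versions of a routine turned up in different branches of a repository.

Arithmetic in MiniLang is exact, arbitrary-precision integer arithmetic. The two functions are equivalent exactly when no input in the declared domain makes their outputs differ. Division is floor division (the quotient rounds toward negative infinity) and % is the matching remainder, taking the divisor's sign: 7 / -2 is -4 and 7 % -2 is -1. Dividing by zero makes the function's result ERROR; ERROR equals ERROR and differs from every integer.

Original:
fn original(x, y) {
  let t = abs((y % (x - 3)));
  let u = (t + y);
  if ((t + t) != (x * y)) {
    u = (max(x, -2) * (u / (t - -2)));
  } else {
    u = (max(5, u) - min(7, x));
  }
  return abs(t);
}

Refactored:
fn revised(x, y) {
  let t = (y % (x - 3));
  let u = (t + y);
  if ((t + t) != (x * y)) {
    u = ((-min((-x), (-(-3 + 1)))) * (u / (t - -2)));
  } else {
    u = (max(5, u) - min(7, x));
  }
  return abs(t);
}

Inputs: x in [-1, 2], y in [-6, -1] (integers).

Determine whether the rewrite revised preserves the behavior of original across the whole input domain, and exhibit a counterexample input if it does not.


Consider the input x=-1, y=-6.
original: t = 2; u = -4; ((t + t) != (x * y)) -> true; u = 1; return 2
revised: t = -2; u = -8; ((t + t) != (x * y)) -> true; division by zero -> ERROR
2 != ERROR, so the rewrite changes behavior.
verdict: not equivalent; witness: x=-1, y=-6


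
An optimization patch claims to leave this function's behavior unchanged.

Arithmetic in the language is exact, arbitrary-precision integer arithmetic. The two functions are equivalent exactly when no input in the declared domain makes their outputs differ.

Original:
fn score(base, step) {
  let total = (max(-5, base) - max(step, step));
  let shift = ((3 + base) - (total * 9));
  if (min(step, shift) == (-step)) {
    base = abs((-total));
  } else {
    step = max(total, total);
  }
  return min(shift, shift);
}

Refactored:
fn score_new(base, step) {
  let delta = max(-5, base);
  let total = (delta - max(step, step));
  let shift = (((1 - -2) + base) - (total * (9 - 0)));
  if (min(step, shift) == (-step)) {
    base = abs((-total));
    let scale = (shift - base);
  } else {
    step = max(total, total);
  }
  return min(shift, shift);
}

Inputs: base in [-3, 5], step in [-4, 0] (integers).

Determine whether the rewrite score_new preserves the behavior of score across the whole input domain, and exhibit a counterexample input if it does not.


Comparing the listings, the differences include: arithmetic usage differs, statement counts differ, constant usage differs, local variable names differ.
One worked example (base=4, step=-1) — score: total becomes 5; next shift becomes -38; next (min(step, shift) == (-step)) evaluates to false; next step becomes 5; next final value -38; score_new: delta becomes 4; next total becomes 5; next shift becomes -38; next (min(step, shift) == (-step)) evaluates to false; next step becomes 5; next final value -38; agreement on -38.
An exhaustive pass over the 45 declared inputs shows identical outputs.
verdict: equivalent


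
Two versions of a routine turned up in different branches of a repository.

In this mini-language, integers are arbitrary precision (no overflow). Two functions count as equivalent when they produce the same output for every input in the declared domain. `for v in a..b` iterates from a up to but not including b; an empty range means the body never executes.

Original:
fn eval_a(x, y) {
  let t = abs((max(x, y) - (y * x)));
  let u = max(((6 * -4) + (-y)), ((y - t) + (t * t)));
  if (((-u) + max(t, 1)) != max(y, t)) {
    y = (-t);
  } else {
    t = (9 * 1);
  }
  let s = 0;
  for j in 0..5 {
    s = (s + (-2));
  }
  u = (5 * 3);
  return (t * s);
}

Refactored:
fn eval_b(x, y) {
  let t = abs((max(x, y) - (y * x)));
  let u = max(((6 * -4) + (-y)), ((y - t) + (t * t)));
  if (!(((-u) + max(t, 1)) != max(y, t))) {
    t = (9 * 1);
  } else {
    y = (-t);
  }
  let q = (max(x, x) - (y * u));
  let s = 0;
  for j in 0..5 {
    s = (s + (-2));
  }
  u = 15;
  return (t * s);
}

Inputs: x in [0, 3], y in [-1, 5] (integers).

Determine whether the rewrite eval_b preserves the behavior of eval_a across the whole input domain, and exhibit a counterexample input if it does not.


The two versions differ — the changes include constant usage differs, local variable names differ, min/max/abs usage differs, boolean connective usage differs, statement counts differ, arithmetic usage differs.
Spot check at x=2, y=4 — eval_a: t=4, then u=16, then (((-u) + max(t, 1)) != max(y, t)) is true, then y=-4, then s=0, then (j=0), then s=-2, then (j=1), then s=-4, then (j=2), then s=-6, then (j=3), then s=-8, then (j=4), then s=-10, then u=15, then returns -40. eval_b: t=4, then u=16, then (!(((-u) + max(t, 1)) != max(y, t))) is false, then y=-4, then q=66, then s=0, then (j=0), then s=-2, then (j=1), then s=-4, then (j=2), then s=-6, then (j=3), then s=-8, then (j=4), then s=-10, then u=15, then returns -40. Both give -40.
An exhaustive pass over the 28 declared inputs shows identical outputs.
verdict: equivalent


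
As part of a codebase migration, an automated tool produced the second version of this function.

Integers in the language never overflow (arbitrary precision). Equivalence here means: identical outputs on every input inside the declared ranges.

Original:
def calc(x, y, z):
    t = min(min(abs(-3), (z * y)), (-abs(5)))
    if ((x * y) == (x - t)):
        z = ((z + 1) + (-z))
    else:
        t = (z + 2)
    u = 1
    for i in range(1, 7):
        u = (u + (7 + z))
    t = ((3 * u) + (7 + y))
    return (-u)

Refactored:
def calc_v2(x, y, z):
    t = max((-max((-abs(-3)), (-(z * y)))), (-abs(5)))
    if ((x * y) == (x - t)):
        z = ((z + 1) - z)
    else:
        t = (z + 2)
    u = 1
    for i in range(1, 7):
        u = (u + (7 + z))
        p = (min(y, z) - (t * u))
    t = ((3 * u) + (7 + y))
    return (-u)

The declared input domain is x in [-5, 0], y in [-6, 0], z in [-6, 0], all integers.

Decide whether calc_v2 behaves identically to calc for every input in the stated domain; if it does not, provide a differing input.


Run the pair on x=-5, y=0, z=-6.
calc: t = -5; ((x * y) == (x - t)) -> true; z = 1; u = 1; [i=1]; u = 9; [i=2]; u = 17; [i=3]; u = 25; [i=4]; u = 33; [i=5]; u = 41; [i=6]; u = 49; t = 154; return -49
calc_v2: t = 0; ((x * y) == (x - t)) -> false; t = -4; u = 1; [i=1]; u = 2; p = 2; [i=2]; u = 3; p = 6; [i=3]; u = 4; p = 10; [i=4]; u = 5; p = 14; [i=5]; u = 6; p = 18; [i=6]; u = 7; p = 22; t = 28; return -7
-49 vs -7 — the two versions disagree here.
verdict: not equivalent; witness: x=-5, y=0, z=-6


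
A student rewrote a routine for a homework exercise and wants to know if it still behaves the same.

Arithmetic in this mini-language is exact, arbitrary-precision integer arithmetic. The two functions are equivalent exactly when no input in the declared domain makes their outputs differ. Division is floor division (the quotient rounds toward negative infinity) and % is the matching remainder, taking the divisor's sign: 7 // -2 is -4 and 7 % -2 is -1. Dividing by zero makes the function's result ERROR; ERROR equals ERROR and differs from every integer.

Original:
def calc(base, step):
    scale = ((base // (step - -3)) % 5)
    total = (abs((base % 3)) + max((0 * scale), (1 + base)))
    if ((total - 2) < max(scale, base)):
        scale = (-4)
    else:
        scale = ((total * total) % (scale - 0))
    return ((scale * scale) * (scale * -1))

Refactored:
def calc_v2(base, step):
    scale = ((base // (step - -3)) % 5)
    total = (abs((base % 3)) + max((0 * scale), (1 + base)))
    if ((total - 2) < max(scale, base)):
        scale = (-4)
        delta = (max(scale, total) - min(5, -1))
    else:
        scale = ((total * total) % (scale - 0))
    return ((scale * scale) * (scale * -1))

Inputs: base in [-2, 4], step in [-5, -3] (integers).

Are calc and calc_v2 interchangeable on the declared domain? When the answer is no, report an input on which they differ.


Side by side, the visible changes include: statement counts differ, and constant usage differs, and arithmetic usage differs, and min/max/abs usage differs, and local variable names differ.
As a probe, take base=4, step=-4: calc runs scale becomes 1; next total becomes 6; next ((total - 2) < max(scale, base)) evaluates to false; next scale becomes 0; next final value 0; calc_v2 runs scale becomes 1; next total becomes 6; next ((total - 2) < max(scale, base)) evaluates to false; next scale becomes 0; next final value 0; both end at 0.
Sweeping the whole domain (21 inputs) finds no disagreement.
verdict: equivalent


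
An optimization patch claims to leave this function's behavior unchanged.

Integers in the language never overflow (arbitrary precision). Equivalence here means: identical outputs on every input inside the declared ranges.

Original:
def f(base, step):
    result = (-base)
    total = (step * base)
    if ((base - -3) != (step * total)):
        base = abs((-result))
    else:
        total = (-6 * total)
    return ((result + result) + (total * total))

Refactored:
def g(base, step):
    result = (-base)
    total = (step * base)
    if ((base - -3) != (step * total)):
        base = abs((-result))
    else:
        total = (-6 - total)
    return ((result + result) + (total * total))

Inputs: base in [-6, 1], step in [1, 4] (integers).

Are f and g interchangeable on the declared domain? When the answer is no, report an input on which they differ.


Run the pair on base=1, step=2.
f: result = -1; total = 2; ((base - -3) != (step * total)) -> false; total = -12; return 142
g: result = -1; total = 2; ((base - -3) != (step * total)) -> false; total = -8; return 62
142 and 62 differ, so these are not the same function on this domain.
verdict: not equivalent; witness: base=1, step=2


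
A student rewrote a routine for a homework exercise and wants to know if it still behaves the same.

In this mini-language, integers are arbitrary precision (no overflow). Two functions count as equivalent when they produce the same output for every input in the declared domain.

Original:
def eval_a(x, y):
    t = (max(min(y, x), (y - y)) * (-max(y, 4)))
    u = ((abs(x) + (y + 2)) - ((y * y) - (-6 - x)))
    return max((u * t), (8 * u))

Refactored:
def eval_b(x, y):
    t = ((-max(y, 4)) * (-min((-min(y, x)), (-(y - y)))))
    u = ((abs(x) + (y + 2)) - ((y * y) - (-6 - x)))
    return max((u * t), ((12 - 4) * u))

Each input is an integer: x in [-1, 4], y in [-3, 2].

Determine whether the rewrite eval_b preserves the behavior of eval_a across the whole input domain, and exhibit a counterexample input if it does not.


The two are interchangeable: arithmetic usage differs, and min/max/abs usage differs, and constant usage differs, and every declared input agrees.
Tracing x=3, y=1: eval_a: t=-4, then u=-4, then returns 16 | eval_b: t=-4, then u=-4, then returns 16 — matching result 16.
Across all 36 domain points the two functions coincide.
verdict: equivalent


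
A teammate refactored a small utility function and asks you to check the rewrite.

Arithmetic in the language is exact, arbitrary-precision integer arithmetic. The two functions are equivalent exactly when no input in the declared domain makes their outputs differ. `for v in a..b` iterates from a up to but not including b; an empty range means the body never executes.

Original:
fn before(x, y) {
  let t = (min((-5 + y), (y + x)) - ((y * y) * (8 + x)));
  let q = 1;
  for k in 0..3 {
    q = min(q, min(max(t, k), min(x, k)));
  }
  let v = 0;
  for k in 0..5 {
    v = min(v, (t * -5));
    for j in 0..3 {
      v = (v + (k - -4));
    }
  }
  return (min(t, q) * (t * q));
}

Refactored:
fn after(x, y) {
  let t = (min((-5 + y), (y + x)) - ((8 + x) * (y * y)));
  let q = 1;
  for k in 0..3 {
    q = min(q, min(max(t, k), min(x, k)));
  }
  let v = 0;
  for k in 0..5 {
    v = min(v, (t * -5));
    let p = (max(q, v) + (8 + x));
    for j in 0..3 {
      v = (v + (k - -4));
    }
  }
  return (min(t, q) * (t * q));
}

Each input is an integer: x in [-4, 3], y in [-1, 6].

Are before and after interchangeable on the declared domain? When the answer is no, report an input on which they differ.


Equivalent — the differences include constant usage differs, min/max/abs usage differs, arithmetic usage differs, local variable names differ, statement counts differ, yet no declared input distinguishes the two.
As a probe, take x=3, y=-1: before runs t becomes -17; next q becomes 1; next at k=0:; next q becomes 0; next at k=1:; next q becomes 0; next at k=2:; next q becomes 0; next v becomes 0; next at k=0:; next v becomes 0; next at j=0:; next v becomes 4; next at j=1:; next v becomes 8; next at j=2:; next v becomes 12; next at k=1:; next v becomes 12; next at j=0:; next v becomes 17; next at j=1:; next v becomes 22; next at j=2:; next v becomes 27; next at k=2:; next v becomes 27; next at j=0:; next v becomes 33; next at j=1:; next v becomes 39; next at j=2:; next v becomes 45; next at k=3:; next v becomes 45; next at j=0:; next v becomes 52; next at j=1:; next v becomes 59; next at j=2:; next v becomes 66; next at k=4:; next v becomes 66; next at j=0:; next v becomes 74; next at j=1:; next v becomes 82; next at j=2:; next v becomes 90; next final value 0; after runs t becomes -17; next q becomes 1; next at k=0:; next q becomes 0; next at k=1:; next q becomes 0; next at k=2:; next q becomes 0; next v becomes 0; next at k=0:; next v becomes 0; next p becomes 11; next at j=0:; next v becomes 4; next at j=1:; next v becomes 8; next at j=2:; next v becomes 12; next at k=1:; next v becomes 12; next p becomes 23; next at j=0:; next v becomes 17; next at j=1:; next v becomes 22; next at j=2:; next v becomes 27; next at k=2:; next v becomes 27; next p becomes 38; next at j=0:; next v becomes 33; next at j=1:; next v becomes 39; next at j=2:; next v becomes 45; next at k=3:; next v becomes 45; next p becomes 56; next at j=0:; next v becomes 52; next at j=1:; next v becomes 59; next at j=2:; next v becomes 66; next at k=4:; next v becomes 66; next p becomes 77; next at j=0:; next v becomes 74; next at j=1:; next v becomes 82; next at j=2:; next v becomes 90; next final value 0; both end at 0.
Checked all 64 inputs in the declared domain: the outputs agree on every one.
verdict: equivalent


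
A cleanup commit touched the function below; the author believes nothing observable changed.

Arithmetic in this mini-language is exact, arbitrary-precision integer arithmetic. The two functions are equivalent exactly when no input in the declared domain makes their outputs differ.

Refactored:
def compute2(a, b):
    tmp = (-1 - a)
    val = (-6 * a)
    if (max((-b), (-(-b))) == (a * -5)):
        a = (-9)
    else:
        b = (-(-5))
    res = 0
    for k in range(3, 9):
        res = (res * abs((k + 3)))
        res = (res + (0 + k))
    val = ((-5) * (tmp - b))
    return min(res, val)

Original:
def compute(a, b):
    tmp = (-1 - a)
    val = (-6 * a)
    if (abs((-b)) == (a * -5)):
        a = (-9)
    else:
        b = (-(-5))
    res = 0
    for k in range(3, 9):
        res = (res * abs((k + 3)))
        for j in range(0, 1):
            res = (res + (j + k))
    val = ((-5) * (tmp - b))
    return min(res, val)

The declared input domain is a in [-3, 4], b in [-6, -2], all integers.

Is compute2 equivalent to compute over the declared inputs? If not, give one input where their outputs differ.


Behavior is preserved: although constant usage differs; and statement counts differ; and local variable names differ; and min/max/abs usage differs; and loop structure differs, the outputs never diverge.
Spot check at a=-1, b=-2 — compute: tmp = 0; val = 6; (abs((-b)) == (a * -5)) -> false; b = 5; res = 0; [k=3]; res = 0; [j=0]; res = 3; [k=4]; res = 21; [j=0]; res = 25; [k=5]; res = 200; [j=0]; res = 205; [k=6]; res = 1845; [j=0]; res = 1851; [k=7]; res = 18510; [j=0]; res = 18517; [k=8]; res = 203687; [j=0]; res = 203695; val = 25; return 25. compute2: tmp = 0; val = 6; (max((-b), (-(-b))) == (a * -5)) -> false; b = 5; res = 0; [k=3]; res = 0; res = 3; [k=4]; res = 21; res = 25; [k=5]; res = 200; res = 205; [k=6]; res = 1845; res = 1851; [k=7]; res = 18510; res = 18517; [k=8]; res = 203687; res = 203695; val = 25; return 25. Both give 25.
Checked all 40 inputs in the declared domain: the outputs agree on every one.
verdict: equivalent


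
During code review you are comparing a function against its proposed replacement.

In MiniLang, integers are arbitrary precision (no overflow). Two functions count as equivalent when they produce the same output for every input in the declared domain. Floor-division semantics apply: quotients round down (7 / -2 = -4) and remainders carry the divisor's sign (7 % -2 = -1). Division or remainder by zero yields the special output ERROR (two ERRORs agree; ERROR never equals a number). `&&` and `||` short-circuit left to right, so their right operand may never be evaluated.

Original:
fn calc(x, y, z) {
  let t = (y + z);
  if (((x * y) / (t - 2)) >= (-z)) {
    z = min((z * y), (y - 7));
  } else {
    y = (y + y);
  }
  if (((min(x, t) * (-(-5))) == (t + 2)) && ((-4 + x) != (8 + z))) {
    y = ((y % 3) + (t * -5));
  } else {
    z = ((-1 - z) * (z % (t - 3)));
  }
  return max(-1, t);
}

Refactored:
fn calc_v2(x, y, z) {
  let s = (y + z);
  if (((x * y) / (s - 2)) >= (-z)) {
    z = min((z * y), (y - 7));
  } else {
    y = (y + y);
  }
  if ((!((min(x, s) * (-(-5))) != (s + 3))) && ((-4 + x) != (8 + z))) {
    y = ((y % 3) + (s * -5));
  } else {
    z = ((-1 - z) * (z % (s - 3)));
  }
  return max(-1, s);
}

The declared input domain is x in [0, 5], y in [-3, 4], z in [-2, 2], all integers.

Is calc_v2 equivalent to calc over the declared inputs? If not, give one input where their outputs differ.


Evaluate both at x=1, y=1, z=2.
calc: t=3, then (((x * y) / (t - 2)) >= (-z)) is true, then z=-6, then (((min(x, t) * (-(-5))) == (t + 2)) && ((-4 + x) != (8 + z))) is true, then y=-14, then returns 3
calc_v2: s=3, then (((x * y) / (s - 2)) >= (-z)) is true, then z=-6, then ((!((min(x, s) * (-(-5))) != (s + 3))) && ((-4 + x) != (8 + z))) is false, then a zero divisor aborts: ERROR
3 != ERROR, so the rewrite changes behavior.
verdict: not equivalent; witness: x=1, y=1, z=2
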